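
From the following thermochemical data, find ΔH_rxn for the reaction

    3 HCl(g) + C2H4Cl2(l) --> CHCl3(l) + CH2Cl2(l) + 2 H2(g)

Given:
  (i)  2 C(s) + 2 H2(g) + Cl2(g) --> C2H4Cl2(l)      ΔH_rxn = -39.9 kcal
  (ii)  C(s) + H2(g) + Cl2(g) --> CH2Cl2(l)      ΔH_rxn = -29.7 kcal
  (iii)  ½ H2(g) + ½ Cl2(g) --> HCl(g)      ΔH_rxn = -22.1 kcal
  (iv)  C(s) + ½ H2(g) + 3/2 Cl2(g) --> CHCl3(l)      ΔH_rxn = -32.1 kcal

ΔH_rxn = 44.4 kcal

(i) reversed: +39.9 kcal
(ii) as written: -29.7 kcal
(iii) reversed and × 3: (-3)·(-22.1) = +66.3 kcal
(iv) as written: -32.1 kcal
Combining the equations, ΔH_rxn = (-1)·(-39.9) + (1)·(-29.7) + (-3)·(-22.1) + (1)·(-32.1) = 44.4 kcal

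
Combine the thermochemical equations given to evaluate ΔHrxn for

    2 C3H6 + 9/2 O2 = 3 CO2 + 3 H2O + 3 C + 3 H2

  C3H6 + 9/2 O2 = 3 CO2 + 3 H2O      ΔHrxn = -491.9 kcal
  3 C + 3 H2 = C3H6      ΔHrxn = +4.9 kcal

ΔHrxn = -496.8 kcal

equation 1 as written (CO2 already on the product side): -491.9 kcal
equation 2 reversed (reverse to put C on the product side): -4.9 kcal
Combining the equations, ΔHrxn = (-491.9) + (-4.9) = -496.8 kcal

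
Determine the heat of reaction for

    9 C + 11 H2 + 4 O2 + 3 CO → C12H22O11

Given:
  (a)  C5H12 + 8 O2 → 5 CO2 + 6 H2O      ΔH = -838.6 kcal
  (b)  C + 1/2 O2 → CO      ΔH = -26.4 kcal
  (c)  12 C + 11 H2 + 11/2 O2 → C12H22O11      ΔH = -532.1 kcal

ΔH = -452.9 kcal

(a): not needed (H2O appears nowhere else).
(b) reversed and × 3 (CO must end up as a reactant; ×3 to match 3 CO in the target): (-3)·(-26.4) = +79.2 kcal
(c) as written (C12H22O11 already on the product side): -532.1 kcal
ΔH = (-3)·(-26.4) + (1)·(-532.1) = -452.9 kcal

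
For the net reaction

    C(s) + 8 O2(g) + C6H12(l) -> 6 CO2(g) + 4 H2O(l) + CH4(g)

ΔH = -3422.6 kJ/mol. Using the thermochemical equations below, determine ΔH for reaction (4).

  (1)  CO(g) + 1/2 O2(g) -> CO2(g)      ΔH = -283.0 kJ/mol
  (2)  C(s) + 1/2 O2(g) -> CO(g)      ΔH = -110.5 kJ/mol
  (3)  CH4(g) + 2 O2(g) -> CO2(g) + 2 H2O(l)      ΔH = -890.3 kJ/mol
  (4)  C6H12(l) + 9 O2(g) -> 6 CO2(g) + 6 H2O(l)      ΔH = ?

(1) as written: -283.0 kJ/mol
(2) as written: -110.5 kJ/mol
(3) reversed: +890.3 kJ/mol
(4) as written: contributes x
-3422.6 = (-283.0) + (-110.5) + (+890.3) + x
x = (-3422.6 − (+496.8)) / (1) = -3919.4 kJ/mol

ΔH = -3919.4 kJ/mol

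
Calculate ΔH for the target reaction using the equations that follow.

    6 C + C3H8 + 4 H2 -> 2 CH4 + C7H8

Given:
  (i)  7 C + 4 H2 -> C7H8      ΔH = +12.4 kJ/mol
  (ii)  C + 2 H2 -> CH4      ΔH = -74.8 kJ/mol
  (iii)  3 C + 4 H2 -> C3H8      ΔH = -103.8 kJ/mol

(i) as written (C7H8 already on the product side): +12.4 kJ/mol
(ii) × 2 (scale by 2 for the 2 CH4): (2)·(-74.8) = -149.6 kJ/mol
(iii) reversed (reverse to put C3H8 on the reactant side): +103.8 kJ/mol
ΔH = (1)·(+12.4) + (2)·(-74.8) + (-1)·(-103.8) = -33.4 kJ/mol

ΔH = -33.4 kJ/mol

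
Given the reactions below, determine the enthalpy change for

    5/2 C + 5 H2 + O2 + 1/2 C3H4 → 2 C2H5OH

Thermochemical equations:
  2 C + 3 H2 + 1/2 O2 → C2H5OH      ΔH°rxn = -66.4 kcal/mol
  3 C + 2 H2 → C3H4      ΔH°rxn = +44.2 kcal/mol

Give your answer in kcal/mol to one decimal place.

ΔH°rxn = -154.9 kcal/mol

equation 1 × 2: (2)·(-66.4) = -132.8 kcal/mol
equation 2 reversed and × 1/2: (-1/2)·(+44.2) = -22.1 kcal/mol
Combining the equations, ΔH°rxn = (2)·(-66.4) + (-1/2)·(+44.2) = -154.9 kcal/mol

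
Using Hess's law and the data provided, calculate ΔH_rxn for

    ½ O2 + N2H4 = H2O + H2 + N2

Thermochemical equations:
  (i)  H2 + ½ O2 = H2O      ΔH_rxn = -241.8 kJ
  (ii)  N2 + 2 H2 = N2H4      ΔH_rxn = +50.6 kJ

(i) as written (H2O already on the product side): -241.8 kJ
(ii) reversed (reverse to put N2H4 on the reactant side): -50.6 kJ
By Hess's law, ΔH_rxn = (1)·(-241.8) + (-1)·(+50.6) = -292.4 kJ

ΔH_rxn = -292.4 kJ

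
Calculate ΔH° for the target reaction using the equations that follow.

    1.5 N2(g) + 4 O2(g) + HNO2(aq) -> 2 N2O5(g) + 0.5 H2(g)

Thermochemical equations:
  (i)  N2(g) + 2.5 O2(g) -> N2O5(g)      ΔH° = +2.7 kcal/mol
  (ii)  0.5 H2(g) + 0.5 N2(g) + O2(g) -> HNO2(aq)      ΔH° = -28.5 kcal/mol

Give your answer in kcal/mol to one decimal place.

ΔH° = 33.9 kcal/mol

(i) × 2 (scale by 2 for the 2 N2O5(g)): (2)·(+2.7) = +5.4 kcal/mol
(ii) reversed (HNO2(aq) must end up as a reactant): +28.5 kcal/mol
ΔH° = (+5.4) + (+28.5) = 33.9 kcal/mol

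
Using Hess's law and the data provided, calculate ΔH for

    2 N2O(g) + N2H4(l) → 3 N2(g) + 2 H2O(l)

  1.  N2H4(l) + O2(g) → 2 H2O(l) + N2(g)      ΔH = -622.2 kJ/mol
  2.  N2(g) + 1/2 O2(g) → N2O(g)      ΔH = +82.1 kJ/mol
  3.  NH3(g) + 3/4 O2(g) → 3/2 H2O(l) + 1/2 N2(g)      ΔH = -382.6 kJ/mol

ΔH = -786.4 kJ/mol

eq. 1 as written (N2H4(l) already on the reactant side): -622.2 kJ/mol
eq. 2 reversed and × 2 (N2O(g) must end up as a reactant; ×2 to match 2 N2O(g) in the target): (-2)·(+82.1) = -164.2 kJ/mol
eq. 3: not needed (NH3(g) appears nowhere else).
Summing the manipulated equations, ΔH = (1)·(-622.2) + (-2)·(+82.1) = -786.4 kJ/mol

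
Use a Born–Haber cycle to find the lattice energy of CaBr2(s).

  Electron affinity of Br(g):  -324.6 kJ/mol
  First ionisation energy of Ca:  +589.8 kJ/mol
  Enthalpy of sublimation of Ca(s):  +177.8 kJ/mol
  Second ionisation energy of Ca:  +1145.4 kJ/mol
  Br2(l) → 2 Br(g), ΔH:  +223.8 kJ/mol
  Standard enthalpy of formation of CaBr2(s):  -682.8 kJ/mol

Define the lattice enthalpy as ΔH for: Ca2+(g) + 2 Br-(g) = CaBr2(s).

ΔHf° = 1·ΔHsub + 1·(ΣIE) + 1·D(Br2) + 2·EA + U
-682.8 = 1·(+177.8) + 1·(+1735.2) + 1·(+223.8) + 2·(-324.6) + U
U = -682.8 − (+1487.6) = -2170.4 kJ/mol

U = -2170.4 kJ/mol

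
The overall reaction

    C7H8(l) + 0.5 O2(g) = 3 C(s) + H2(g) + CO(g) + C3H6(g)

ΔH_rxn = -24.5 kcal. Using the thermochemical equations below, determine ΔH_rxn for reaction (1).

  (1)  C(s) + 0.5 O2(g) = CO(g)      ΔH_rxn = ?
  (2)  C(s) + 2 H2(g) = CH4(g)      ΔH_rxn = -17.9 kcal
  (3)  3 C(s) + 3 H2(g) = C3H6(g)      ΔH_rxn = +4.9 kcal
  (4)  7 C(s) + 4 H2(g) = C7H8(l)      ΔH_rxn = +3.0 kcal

(1) as written (CO(g) already on the product side): contributes x
(2): not needed (CH4(g) appears nowhere else).
(3) as written (C3H6(g) already on the product side): +4.9 kcal
(4) reversed (C7H8(l) must end up as a reactant): -3.0 kcal
-24.5 = (+4.9) + (-3.0) + x
x = (-24.5 − (+1.9)) / (1) = -26.4 kcal

ΔH_rxn = -26.4 kcal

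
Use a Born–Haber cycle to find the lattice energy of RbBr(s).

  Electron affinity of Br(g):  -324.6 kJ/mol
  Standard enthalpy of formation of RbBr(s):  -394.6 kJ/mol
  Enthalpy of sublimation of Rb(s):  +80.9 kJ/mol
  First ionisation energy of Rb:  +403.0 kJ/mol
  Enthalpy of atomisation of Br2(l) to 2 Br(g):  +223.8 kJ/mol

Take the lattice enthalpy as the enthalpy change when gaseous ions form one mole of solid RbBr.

ΔHf° = 1·ΔHsub + 1·(ΣIE) + 1/2·D(Br2) + 1·EA + U
-394.6 = 1·(+80.9) + 1·(+403.0) + 1/2·(+223.8) + 1·(-324.6) + U
U = -394.6 − (+271.2) = -665.8 kJ/mol

U = -665.8 kJ/mol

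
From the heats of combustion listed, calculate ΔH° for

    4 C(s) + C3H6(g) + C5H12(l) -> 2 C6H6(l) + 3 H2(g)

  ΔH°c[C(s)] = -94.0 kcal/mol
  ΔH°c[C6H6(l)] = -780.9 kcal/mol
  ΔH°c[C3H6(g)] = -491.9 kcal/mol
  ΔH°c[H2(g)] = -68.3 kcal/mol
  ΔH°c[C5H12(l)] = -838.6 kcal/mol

ΔH° = 60.2 kcal/mol

Using ΔH = Σ nΔHc°(reactants) − Σ nΔHc°(products):
= [4·(-94.0) + 1·(-491.9) + 1·(-838.6)] − [2·(-780.9) + 3·(-68.3)]
= 60.2 kcal/mol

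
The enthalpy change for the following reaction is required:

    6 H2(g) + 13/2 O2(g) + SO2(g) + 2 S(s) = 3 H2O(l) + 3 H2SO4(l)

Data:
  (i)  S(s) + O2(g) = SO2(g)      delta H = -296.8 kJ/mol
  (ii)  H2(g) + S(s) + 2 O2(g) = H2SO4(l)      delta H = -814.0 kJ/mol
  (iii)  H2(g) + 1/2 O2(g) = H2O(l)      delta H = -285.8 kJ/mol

(i) reversed: +296.8 kJ/mol
(ii) × 3: (3)·(-814.0) = -2442.0 kJ/mol
(iii) × 3: (3)·(-285.8) = -857.4 kJ/mol
By Hess's law, delta H = (+296.8) + (-2442.0) + (-857.4) = -3002.6 kJ/mol

delta H = -3002.6 kJ/mol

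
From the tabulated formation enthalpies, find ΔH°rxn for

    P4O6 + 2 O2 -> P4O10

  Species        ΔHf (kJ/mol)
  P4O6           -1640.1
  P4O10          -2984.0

Products: 1·(-2984.0) = -2984.0
Reactants: 1·(-1640.1) + 2·(+0.0) = -1640.1
ΔH°rxn = (-2984.0) − (-1640.1) = -1343.9 kJ/mol

ΔH°rxn = -1343.9 kJ/mol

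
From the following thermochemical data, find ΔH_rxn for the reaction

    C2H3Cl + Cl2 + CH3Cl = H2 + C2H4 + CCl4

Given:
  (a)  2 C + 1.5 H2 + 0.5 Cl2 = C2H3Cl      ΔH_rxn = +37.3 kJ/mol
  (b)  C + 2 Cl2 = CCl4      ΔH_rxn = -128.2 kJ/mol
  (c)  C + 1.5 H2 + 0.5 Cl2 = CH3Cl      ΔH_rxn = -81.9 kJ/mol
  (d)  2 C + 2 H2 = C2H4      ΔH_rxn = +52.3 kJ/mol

ΔH_rxn = -31.3 kJ/mol

(a) reversed (C2H3Cl must end up as a reactant): -37.3 kJ/mol
(b) as written (CCl4 already on the product side): -128.2 kJ/mol
(c) reversed (reverse to put CH3Cl on the reactant side): +81.9 kJ/mol
(d) as written (C2H4 already on the product side): +52.3 kJ/mol
Summing the manipulated equations, ΔH_rxn = (-1)·(+37.3) + (1)·(-128.2) + (-1)·(-81.9) + (1)·(+52.3) = -31.3 kJ/mol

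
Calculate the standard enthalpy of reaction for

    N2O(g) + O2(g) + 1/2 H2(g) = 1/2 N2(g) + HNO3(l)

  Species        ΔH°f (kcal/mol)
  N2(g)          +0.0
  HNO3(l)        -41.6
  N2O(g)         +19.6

ΔH° = -61.2 kcal/mol

ΔH°rxn = Σ nΔHf°(products) − Σ nΔHf°(reactants).
Products: 1/2·(+0.0) + 1·(-41.6) = -41.6
Reactants: 1·(+19.6) + 1·(+0.0) + 1/2·(+0.0) = +19.6
ΔH° = (-41.6) − (+19.6) = -61.2 kcal/mol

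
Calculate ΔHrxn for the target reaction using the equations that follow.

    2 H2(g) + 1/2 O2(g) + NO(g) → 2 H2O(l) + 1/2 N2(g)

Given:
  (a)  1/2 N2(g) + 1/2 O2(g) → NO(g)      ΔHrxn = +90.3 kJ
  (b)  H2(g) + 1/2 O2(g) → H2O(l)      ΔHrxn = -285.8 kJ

(a) reversed (NO(g) must end up as a reactant): -90.3 kJ
(b) × 2 (×2 to match 2 H2O(l) in the target): (2)·(-285.8) = -571.6 kJ
ΔHrxn = (-90.3) + (-571.6) = -661.9 kJ

ΔHrxn = -661.9 kJ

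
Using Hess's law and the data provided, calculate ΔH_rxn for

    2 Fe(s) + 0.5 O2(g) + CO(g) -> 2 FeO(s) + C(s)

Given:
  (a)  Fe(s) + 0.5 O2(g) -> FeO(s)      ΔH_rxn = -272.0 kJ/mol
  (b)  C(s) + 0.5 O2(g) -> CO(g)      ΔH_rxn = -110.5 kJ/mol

(a) × 2: (2)·(-272.0) = -544.0 kJ/mol
(b) reversed: +110.5 kJ/mol
By Hess's law, ΔH_rxn = (2)·(-272.0) + (-1)·(-110.5) = -433.5 kJ/mol

ΔH_rxn = -433.5 kJ/mol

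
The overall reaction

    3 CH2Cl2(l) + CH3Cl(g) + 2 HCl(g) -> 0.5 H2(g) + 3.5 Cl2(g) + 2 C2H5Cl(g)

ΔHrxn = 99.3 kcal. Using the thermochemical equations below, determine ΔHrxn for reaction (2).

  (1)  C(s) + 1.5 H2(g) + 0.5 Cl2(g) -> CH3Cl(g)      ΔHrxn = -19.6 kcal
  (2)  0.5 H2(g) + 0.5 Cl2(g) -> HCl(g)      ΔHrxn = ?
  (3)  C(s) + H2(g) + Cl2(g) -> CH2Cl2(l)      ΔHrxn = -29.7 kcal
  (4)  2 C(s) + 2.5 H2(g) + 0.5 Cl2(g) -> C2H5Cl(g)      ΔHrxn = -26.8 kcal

ΔHrxn = -22.1 kcal

(1) reversed (CH3Cl(g) must end up as a reactant): +19.6 kcal
(2) reversed and × 2 (reverse to put HCl(g) on the reactant side; ×2 to match 2 HCl(g) in the target): contributes −2·x
(3) reversed and × 3 (reverse to put CH2Cl2(l) on the reactant side; scale by 3 for the 3 CH2Cl2(l)): (-3)·(-29.7) = +89.1 kcal
(4) × 2 (×2 to match 2 C2H5Cl(g) in the target): (2)·(-26.8) = -53.6 kcal
+99.3 = (+19.6) + (+89.1) + (-53.6) − 2·x
x = (+99.3 − (+55.1)) / (-2) = -22.1 kcal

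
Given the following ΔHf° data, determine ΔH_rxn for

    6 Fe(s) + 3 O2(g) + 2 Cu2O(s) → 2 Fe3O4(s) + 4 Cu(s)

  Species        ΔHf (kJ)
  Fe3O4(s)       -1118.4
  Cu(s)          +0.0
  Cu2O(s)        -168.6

ΔH_rxn = -1899.6 kJ

Products: 2·(-1118.4) + 4·(+0.0) = -2236.8
Reactants: 6·(+0.0) + 3·(+0.0) + 2·(-168.6) = -337.2
ΔH_rxn = (-2236.8) − (-337.2) = -1899.6 kJ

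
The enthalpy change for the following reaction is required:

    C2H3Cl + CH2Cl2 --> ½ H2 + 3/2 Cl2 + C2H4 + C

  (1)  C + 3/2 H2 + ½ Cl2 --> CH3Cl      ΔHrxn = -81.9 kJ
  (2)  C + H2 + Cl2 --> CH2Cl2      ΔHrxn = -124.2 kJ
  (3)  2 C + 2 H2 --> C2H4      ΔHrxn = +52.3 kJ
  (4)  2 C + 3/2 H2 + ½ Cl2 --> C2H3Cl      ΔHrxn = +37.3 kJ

ΔHrxn = 139.2 kJ

(1): not needed (CH3Cl appears nowhere else).
(2) reversed (reverse to put CH2Cl2 on the reactant side): +124.2 kJ
(3) as written (C2H4 already on the product side): +52.3 kJ
(4) reversed (reverse to put C2H3Cl on the reactant side): -37.3 kJ
ΔHrxn = (-1)·(-124.2) + (1)·(+52.3) + (-1)·(+37.3) = 139.2 kJ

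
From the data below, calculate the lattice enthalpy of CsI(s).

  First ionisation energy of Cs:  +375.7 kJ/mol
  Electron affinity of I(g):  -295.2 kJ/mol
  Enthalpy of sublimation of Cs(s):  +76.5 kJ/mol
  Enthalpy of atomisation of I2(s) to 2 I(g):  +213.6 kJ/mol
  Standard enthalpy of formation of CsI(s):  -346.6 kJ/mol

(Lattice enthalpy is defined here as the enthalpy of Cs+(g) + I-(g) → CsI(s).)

U = -610.4 kJ/mol

ΔHf° = 1·ΔHsub + 1·(ΣIE) + 1/2·D(I2) + 1·EA + U
-346.6 = 1·(+76.5) + 1·(+375.7) + 1/2·(+213.6) + 1·(-295.2) + U
U = -346.6 − (+263.8) = -610.4 kJ/mol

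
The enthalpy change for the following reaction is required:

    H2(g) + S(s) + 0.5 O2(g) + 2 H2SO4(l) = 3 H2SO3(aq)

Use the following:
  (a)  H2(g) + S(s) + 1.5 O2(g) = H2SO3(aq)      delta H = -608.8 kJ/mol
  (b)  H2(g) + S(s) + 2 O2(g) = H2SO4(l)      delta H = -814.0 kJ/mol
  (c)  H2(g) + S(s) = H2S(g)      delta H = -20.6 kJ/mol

(a) × 3 (scale by 3 for the 3 H2SO3(aq)): (3)·(-608.8) = -1826.4 kJ/mol
(b) reversed and × 2 (reverse to put H2SO4(l) on the reactant side; scale by 2 for the 2 H2SO4(l)): (-2)·(-814.0) = +1628.0 kJ/mol
(c): not needed (H2S(g) appears nowhere else).
delta H = (3)·(-608.8) + (-2)·(-814.0) = -198.4 kJ/mol

delta H = -198.4 kJ/mol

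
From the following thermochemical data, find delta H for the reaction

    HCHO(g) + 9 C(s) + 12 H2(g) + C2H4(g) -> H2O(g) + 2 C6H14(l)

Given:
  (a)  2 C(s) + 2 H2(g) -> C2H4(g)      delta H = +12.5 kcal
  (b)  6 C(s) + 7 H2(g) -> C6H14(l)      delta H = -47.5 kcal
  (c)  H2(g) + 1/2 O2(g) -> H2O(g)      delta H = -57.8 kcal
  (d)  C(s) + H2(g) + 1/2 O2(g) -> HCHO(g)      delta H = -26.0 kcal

(a) reversed (C2H4(g) must end up as a reactant): -12.5 kcal
(b) × 2 (scale by 2 for the 2 C6H14(l)): (2)·(-47.5) = -95.0 kcal
(c) as written (H2O(g) already on the product side): -57.8 kcal
(d) reversed (reverse to put HCHO(g) on the reactant side): +26.0 kcal
Summing the manipulated equations, delta H = (-1)·(+12.5) + (2)·(-47.5) + (1)·(-57.8) + (-1)·(-26.0) = -139.3 kcal

delta H = -139.3 kcal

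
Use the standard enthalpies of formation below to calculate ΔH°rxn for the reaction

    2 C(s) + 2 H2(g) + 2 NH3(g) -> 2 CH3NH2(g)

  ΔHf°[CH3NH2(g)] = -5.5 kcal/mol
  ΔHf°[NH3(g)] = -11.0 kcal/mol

ΔH°rxn = Σ nΔHf°(products) − Σ nΔHf°(reactants).
Products: 2·(-5.5) = -11.0
Reactants: 2·(+0.0) + 2·(+0.0) + 2·(-11.0) = -22.0
ΔH°rxn = (-11.0) − (-22.0) = 11.0 kcal/mol

ΔH°rxn = 11.0 kcal/mol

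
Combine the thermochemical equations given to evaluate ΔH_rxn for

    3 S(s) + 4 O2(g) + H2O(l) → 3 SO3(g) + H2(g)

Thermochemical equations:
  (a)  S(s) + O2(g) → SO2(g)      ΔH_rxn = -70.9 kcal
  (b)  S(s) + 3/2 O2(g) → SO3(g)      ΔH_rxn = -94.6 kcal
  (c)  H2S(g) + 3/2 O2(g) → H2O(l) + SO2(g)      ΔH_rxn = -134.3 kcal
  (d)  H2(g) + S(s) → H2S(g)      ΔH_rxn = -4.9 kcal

ΔH_rxn = -215.5 kcal

(a) as written: -70.9 kcal
(b) × 3: (3)·(-94.6) = -283.8 kcal
(c) reversed: +134.3 kcal
(d) reversed: +4.9 kcal
By Hess's law, ΔH_rxn = (1)·(-70.9) + (3)·(-94.6) + (-1)·(-134.3) + (-1)·(-4.9) = -215.5 kcal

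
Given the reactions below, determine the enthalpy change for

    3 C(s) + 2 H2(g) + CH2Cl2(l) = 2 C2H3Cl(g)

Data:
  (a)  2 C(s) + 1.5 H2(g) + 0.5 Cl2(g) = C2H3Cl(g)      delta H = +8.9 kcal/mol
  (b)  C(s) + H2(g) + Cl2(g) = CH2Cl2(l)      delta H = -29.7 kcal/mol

delta H = 47.5 kcal/mol

(a) × 2: (2)·(+8.9) = +17.8 kcal/mol
(b) reversed: +29.7 kcal/mol
Combining the equations, delta H = (+17.8) + (+29.7) = 47.5 kcal/mol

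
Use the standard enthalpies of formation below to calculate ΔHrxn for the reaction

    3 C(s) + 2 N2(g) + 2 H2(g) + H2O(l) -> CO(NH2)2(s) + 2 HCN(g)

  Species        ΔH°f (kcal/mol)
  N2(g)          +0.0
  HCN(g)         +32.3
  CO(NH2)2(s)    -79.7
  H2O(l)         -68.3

Products: 1·(-79.7) + 2·(+32.3) = -15.1
Reactants: 3·(+0.0) + 2·(+0.0) + 2·(+0.0) + 1·(-68.3) = -68.3
ΔHrxn = (-15.1) − (-68.3) = 53.2 kcal/mol

ΔHrxn = 53.2 kcal/mol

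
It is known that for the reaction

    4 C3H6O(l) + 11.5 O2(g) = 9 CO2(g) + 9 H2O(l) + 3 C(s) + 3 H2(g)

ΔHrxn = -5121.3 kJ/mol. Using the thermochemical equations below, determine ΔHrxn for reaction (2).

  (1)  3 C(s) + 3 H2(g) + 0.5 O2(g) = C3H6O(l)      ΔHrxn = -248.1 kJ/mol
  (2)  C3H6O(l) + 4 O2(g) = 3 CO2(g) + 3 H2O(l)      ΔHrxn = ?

(1) reversed (reverse to put C(s) on the product side): +248.1 kJ/mol
(2) × 3 (scale by 3 for the 9 CO2(g)): contributes 3·x
-5121.3 = (+248.1) + 3·x
x = (-5121.3 − (+248.1)) / (3) = -1789.8 kJ/mol

ΔHrxn = -1789.8 kJ/mol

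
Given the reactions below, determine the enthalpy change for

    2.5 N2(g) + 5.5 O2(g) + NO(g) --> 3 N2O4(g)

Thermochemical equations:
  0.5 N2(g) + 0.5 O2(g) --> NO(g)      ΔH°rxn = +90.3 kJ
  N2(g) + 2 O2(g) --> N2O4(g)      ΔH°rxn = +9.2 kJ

ΔH°rxn = -62.7 kJ

equation 1 reversed: -90.3 kJ
equation 2 × 3: (3)·(+9.2) = +27.6 kJ
Combining the equations, ΔH°rxn = (-1)·(+90.3) + (3)·(+9.2) = -62.7 kJ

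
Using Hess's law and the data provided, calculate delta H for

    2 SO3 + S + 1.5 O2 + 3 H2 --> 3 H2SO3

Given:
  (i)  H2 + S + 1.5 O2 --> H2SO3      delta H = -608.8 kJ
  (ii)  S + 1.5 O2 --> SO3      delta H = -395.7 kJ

delta H = -1035.0 kJ

(i) × 3 (×3 to match 3 H2SO3 in the target): (3)·(-608.8) = -1826.4 kJ
(ii) reversed and × 2 (reverse to put SO3 on the reactant side; scale by 2 for the 2 SO3): (-2)·(-395.7) = +791.4 kJ
Combining the equations, delta H = (3)·(-608.8) + (-2)·(-395.7) = -1035.0 kJ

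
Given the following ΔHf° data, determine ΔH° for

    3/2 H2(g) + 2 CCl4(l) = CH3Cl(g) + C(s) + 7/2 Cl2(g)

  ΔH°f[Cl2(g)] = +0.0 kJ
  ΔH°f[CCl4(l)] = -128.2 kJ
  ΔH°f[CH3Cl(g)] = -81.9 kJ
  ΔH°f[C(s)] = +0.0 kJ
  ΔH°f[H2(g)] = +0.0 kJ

Products: 1·(-81.9) + 1·(+0.0) + 7/2·(+0.0) = -81.9
Reactants: 3/2·(+0.0) + 2·(-128.2) = -256.4
ΔH° = (-81.9) − (-256.4) = 174.5 kJ

ΔH° = 174.5 kJ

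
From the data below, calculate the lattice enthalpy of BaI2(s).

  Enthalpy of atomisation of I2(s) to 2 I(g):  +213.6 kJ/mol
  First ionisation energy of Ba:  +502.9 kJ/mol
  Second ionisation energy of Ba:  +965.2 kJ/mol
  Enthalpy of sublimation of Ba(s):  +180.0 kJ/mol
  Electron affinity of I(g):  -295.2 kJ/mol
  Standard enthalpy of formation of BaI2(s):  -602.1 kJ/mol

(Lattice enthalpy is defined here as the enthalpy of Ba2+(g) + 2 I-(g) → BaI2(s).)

U = -1873.4 kJ/mol

ΔHf° = 1·ΔHsub + 1·(ΣIE) + 1·D(I2) + 2·EA + U
-602.1 = 1·(+180.0) + 1·(+1468.1) + 1·(+213.6) + 2·(-295.2) + U
U = -602.1 − (+1271.3) = -1873.4 kJ/mol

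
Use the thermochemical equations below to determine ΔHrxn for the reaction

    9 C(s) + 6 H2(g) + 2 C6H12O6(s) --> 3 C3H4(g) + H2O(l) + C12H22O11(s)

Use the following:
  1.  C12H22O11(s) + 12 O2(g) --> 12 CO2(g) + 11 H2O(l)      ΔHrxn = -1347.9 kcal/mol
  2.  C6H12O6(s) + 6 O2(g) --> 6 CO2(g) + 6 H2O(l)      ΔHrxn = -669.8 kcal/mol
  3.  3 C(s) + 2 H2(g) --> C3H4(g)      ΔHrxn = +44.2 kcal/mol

ΔHrxn = 140.9 kcal/mol

eq. 1 reversed (reverse to put C12H22O11(s) on the product side): +1347.9 kcal/mol
eq. 2 × 2 (×2 to match 2 C6H12O6(s) in the target): (2)·(-669.8) = -1339.6 kcal/mol
eq. 3 × 3 (×3 to match 3 C3H4(g) in the target): (3)·(+44.2) = +132.6 kcal/mol
Summing the manipulated equations, ΔHrxn = (-1)·(-1347.9) + (2)·(-669.8) + (3)·(+44.2) = 140.9 kcal/mol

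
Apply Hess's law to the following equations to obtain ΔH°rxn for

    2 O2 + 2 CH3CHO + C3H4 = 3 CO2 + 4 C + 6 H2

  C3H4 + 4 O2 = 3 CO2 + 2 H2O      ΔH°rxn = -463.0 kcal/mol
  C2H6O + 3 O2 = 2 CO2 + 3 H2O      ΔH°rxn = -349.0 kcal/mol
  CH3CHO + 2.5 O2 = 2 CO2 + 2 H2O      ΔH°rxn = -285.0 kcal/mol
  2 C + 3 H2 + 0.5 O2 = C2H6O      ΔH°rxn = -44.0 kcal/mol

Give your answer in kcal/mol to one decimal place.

ΔH°rxn = -247.0 kcal/mol

equation 1 as written (C3H4 already on the reactant side): -463.0 kcal/mol
equation 2 reversed and × 2: (-2)·(-349.0) = +698.0 kcal/mol
equation 3 × 2 (scale by 2 for the 2 CH3CHO): (2)·(-285.0) = -570.0 kcal/mol
equation 4 reversed and × 2 (reverse to put C on the product side; scale by 2 for the 4 C): (-2)·(-44.0) = +88.0 kcal/mol
ΔH°rxn = (1)·(-463.0) + (-2)·(-349.0) + (2)·(-285.0) + (-2)·(-44.0) = -247.0 kcal/mol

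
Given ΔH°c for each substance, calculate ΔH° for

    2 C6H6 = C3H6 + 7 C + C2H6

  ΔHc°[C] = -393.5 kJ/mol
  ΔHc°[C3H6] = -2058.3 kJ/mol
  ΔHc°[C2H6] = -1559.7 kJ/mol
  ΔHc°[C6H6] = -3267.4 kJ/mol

ΔH° = -162.3 kJ/mol

With combustion enthalpies, reactants minus products:
= [2·(-3267.4)] − [1·(-2058.3) + 7·(-393.5) + 1·(-1559.7)]
= -162.3 kJ/mol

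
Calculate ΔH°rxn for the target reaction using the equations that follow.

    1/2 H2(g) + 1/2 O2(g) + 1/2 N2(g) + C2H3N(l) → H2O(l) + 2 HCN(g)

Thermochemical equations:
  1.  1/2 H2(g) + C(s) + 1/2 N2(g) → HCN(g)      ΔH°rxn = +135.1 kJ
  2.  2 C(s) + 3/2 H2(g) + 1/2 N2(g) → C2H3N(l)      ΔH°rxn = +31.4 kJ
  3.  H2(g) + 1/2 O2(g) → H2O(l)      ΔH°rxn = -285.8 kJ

ΔH°rxn = -47.0 kJ

eq. 1 × 2 (×2 to match 2 HCN(g) in the target): (2)·(+135.1) = +270.2 kJ
eq. 2 reversed (C2H3N(l) must end up as a reactant): -31.4 kJ
eq. 3 as written (H2O(l) already on the product side): -285.8 kJ
ΔH°rxn = (+270.2) + (-31.4) + (-285.8) = -47.0 kJ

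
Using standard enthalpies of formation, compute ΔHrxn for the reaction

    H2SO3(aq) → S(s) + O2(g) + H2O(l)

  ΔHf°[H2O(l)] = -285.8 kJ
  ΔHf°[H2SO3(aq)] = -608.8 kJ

ΔHrxn = 323.0 kJ

Products: 1·(+0.0) + 1·(+0.0) + 1·(-285.8) = -285.8
Reactants: 1·(-608.8) = -608.8
ΔHrxn = (-285.8) − (-608.8) = 323.0 kJ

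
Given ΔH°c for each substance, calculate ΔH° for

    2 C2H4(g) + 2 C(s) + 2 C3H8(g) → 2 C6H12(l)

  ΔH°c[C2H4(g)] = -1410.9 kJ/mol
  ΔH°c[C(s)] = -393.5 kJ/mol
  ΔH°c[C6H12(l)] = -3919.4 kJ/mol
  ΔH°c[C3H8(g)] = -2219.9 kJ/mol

ΔH° = -209.8 kJ/mol

With combustion enthalpies, reactants minus products:
= [2·(-1410.9) + 2·(-393.5) + 2·(-2219.9)] − [2·(-3919.4)]
= -209.8 kJ/mol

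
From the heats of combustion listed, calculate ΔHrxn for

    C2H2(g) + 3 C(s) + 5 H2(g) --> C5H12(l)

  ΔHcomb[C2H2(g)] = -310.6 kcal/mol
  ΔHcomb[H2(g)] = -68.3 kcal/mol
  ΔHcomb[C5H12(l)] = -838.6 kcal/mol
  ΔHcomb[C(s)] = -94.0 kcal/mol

ΔHrxn = -95.5 kcal/mol

Using ΔH = Σ nΔHc°(reactants) − Σ nΔHc°(products):
= [1·(-310.6) + 3·(-94.0) + 5·(-68.3)] − [1·(-838.6)]
= -95.5 kcal/mol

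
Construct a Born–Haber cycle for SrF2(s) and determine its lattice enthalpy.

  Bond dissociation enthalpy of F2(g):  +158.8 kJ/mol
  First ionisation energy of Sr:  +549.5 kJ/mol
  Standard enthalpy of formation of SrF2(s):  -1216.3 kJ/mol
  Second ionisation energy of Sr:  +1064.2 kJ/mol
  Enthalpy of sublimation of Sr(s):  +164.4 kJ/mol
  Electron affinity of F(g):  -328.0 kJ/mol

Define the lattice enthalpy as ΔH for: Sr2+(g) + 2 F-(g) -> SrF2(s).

U = -2497.2 kJ/mol

ΔHf° = 1·ΔHsub + 1·(ΣIE) + 1·D(F2) + 2·EA + U
-1216.3 = 1·(+164.4) + 1·(+1613.7) + 1·(+158.8) + 2·(-328.0) + U
U = -1216.3 − (+1280.9) = -2497.2 kJ/mol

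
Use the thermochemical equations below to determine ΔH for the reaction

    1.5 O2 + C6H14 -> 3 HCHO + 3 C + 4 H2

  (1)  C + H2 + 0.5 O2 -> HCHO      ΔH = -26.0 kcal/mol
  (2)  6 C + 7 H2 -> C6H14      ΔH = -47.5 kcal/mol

ΔH = -30.5 kcal/mol

(1) × 3: (3)·(-26.0) = -78.0 kcal/mol
(2) reversed: +47.5 kcal/mol
Since enthalpy is a state function, ΔH = (-78.0) + (+47.5) = -30.5 kcal/mol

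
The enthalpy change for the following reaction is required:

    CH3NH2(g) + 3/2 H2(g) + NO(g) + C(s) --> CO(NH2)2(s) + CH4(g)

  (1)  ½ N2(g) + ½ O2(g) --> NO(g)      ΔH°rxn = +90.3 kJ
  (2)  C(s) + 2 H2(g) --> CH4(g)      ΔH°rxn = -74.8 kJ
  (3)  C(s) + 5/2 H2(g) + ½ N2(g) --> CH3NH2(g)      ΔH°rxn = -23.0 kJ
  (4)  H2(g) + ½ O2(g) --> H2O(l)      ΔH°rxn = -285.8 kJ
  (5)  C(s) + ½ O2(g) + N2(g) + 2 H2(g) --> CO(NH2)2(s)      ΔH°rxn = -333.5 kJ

(1) reversed: -90.3 kJ
(2) as written: -74.8 kJ
(3) reversed: +23.0 kJ
(4): not needed.
(5) as written: -333.5 kJ
Combining the equations, ΔH°rxn = (-90.3) + (-74.8) + (+23.0) + (-333.5) = -475.6 kJ

ΔH°rxn = -475.6 kJ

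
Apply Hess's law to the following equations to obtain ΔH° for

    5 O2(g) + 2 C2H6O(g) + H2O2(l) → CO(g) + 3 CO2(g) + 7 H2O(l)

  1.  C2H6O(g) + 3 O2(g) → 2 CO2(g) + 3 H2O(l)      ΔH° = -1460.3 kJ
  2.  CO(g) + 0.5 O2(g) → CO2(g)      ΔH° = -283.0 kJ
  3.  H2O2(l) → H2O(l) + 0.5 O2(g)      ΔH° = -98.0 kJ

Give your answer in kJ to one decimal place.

ΔH° = -2735.6 kJ

eq. 1 × 2: (2)·(-1460.3) = -2920.6 kJ
eq. 2 reversed: +283.0 kJ
eq. 3 as written: -98.0 kJ
Summing the manipulated equations, ΔH° = (2)·(-1460.3) + (-1)·(-283.0) + (1)·(-98.0) = -2735.6 kJ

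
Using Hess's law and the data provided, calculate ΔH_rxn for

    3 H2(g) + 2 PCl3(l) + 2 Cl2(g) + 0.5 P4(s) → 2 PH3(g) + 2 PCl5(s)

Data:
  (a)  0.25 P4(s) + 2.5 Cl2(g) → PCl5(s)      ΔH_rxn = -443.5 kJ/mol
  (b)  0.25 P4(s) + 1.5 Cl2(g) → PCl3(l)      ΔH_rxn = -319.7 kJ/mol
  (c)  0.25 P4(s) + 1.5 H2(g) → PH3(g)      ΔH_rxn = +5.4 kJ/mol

ΔH_rxn = -236.8 kJ/mol

(a) × 2: (2)·(-443.5) = -887.0 kJ/mol
(b) reversed and × 2: (-2)·(-319.7) = +639.4 kJ/mol
(c) × 2: (2)·(+5.4) = +10.8 kJ/mol
Combining the equations, ΔH_rxn = (-887.0) + (+639.4) + (+10.8) = -236.8 kJ/mol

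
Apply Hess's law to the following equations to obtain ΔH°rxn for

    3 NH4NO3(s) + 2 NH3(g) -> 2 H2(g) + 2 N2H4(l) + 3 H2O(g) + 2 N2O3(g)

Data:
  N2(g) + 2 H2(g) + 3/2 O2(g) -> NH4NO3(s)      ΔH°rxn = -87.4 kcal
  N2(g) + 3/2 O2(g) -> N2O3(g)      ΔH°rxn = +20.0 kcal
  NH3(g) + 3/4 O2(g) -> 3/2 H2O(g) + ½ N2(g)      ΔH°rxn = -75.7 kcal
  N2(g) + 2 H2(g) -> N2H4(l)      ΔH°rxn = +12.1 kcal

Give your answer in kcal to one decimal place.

ΔH°rxn = 175.0 kcal

equation 1 reversed and × 3 (reverse to put NH4NO3(s) on the reactant side; ×3 to match 3 NH4NO3(s) in the target): (-3)·(-87.4) = +262.2 kcal
equation 2 × 2 (×2 to match 2 N2O3(g) in the target): (2)·(+20.0) = +40.0 kcal
equation 3 × 2 (×2 to match 2 NH3(g) in the target): (2)·(-75.7) = -151.4 kcal
equation 4 × 2 (scale by 2 for the 2 N2H4(l)): (2)·(+12.1) = +24.2 kcal
Since enthalpy is a state function, ΔH°rxn = (-3)·(-87.4) + (2)·(+20.0) + (2)·(-75.7) + (2)·(+12.1) = 175.0 kcal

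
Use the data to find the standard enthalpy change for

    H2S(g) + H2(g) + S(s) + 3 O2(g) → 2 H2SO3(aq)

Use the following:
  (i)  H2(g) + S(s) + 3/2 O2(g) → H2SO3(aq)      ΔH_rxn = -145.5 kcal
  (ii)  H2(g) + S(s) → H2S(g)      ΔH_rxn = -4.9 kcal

ΔH_rxn = -286.1 kcal

(i) × 2 (scale by 2 for the 2 H2SO3(aq)): (2)·(-145.5) = -291.0 kcal
(ii) reversed (H2S(g) must end up as a reactant): +4.9 kcal
By Hess's law, ΔH_rxn = (-291.0) + (+4.9) = -286.1 kcal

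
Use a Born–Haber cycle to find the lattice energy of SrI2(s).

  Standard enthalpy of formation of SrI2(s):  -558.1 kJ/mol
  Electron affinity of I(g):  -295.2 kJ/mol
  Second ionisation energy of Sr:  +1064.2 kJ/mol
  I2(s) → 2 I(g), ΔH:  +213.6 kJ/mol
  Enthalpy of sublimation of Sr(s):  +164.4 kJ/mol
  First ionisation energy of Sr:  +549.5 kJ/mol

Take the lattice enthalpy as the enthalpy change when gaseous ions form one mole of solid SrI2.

U = -1959.4 kJ/mol

ΔHf° = 1·ΔHsub + 1·(ΣIE) + 1·D(I2) + 2·EA + U
-558.1 = 1·(+164.4) + 1·(+1613.7) + 1·(+213.6) + 2·(-295.2) + U
U = -558.1 − (+1401.3) = -1959.4 kJ/mol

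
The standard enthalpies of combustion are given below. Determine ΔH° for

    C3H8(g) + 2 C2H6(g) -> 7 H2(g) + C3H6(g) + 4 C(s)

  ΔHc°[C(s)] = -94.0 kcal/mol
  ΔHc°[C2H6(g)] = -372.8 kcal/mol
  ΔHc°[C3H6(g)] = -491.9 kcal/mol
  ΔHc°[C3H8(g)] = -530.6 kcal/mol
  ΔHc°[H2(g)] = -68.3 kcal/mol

Using ΔH = Σ nΔHc°(reactants) − Σ nΔHc°(products):
= [1·(-530.6) + 2·(-372.8)] − [7·(-68.3) + 1·(-491.9) + 4·(-94.0)]
= 69.8 kcal/mol

ΔH° = 69.8 kcal/mol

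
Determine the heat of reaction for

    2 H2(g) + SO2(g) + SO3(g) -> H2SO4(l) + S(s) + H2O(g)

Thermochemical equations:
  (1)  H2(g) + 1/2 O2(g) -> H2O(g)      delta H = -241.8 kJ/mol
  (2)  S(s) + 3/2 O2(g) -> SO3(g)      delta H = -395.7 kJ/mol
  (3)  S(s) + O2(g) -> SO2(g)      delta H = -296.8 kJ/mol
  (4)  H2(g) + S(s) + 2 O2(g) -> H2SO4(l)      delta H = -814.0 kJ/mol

delta H = -363.3 kJ/mol

(1) as written: -241.8 kJ/mol
(2) reversed: +395.7 kJ/mol
(3) reversed: +296.8 kJ/mol
(4) as written: -814.0 kJ/mol
By Hess's law, delta H = (-241.8) + (+395.7) + (+296.8) + (-814.0) = -363.3 kJ/mol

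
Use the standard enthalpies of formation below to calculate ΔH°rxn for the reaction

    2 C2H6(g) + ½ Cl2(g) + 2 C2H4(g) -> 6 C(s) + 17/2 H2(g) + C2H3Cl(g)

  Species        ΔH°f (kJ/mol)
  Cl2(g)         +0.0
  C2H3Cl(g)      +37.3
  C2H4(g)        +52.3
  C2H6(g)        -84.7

ΔH°rxn = Σ nΔHf°(products) − Σ nΔHf°(reactants).
Products: 6·(+0.0) + 17/2·(+0.0) + 1·(+37.3) = +37.3
Reactants: 2·(-84.7) + 1/2·(+0.0) + 2·(+52.3) = -64.8
ΔH°rxn = (+37.3) − (-64.8) = 102.1 kJ/mol

ΔH°rxn = 102.1 kJ/mol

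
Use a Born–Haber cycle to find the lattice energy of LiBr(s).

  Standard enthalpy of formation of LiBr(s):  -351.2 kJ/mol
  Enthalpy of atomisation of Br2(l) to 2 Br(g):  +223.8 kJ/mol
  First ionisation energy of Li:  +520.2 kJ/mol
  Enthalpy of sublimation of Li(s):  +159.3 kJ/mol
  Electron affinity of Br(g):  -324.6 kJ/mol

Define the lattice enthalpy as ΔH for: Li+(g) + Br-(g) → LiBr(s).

ΔHf° = 1·ΔHsub + 1·(ΣIE) + 1/2·D(Br2) + 1·EA + U
-351.2 = 1·(+159.3) + 1·(+520.2) + 1/2·(+223.8) + 1·(-324.6) + U
U = -351.2 − (+466.8) = -818.0 kJ/mol

U = -818.0 kJ/mol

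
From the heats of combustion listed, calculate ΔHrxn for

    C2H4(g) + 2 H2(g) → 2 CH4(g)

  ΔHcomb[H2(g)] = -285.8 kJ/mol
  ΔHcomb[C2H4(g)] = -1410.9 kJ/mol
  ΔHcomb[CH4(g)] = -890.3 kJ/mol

ΔHrxn = -201.9 kJ/mol

With combustion enthalpies, reactants minus products:
= [1·(-1410.9) + 2·(-285.8)] − [2·(-890.3)]
= -201.9 kJ/mol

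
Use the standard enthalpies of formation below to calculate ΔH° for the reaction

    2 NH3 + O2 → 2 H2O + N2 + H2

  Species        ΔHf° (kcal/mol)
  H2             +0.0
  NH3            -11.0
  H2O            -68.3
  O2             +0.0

Products: 2·(-68.3) + 1·(+0.0) + 1·(+0.0) = -136.6
Reactants: 2·(-11.0) + 1·(+0.0) = -22.0
ΔH° = (-136.6) − (-22.0) = -114.6 kcal/mol

ΔH° = -114.6 kcal/mol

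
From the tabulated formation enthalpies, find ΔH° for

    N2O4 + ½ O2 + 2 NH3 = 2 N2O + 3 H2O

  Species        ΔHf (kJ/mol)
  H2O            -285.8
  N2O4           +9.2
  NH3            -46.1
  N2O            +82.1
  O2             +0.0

Products: 2·(+82.1) + 3·(-285.8) = -693.2
Reactants: 1·(+9.2) + 1/2·(+0.0) + 2·(-46.1) = -83.0
ΔH° = (-693.2) − (-83.0) = -610.2 kJ/mol

ΔH° = -610.2 kJ/mol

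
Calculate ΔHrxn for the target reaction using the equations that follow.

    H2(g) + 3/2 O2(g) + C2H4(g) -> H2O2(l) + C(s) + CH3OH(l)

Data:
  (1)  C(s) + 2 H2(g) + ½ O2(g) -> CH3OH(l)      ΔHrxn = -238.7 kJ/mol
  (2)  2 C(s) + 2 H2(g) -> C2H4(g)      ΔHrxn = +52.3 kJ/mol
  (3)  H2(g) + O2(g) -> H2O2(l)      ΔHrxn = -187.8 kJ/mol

(1) as written (CH3OH(l) already on the product side): -238.7 kJ/mol
(2) reversed (reverse to put C2H4(g) on the reactant side): -52.3 kJ/mol
(3) as written (H2O2(l) already on the product side): -187.8 kJ/mol
Since enthalpy is a state function, ΔHrxn = (-238.7) + (-52.3) + (-187.8) = -478.8 kJ/mol

ΔHrxn = -478.8 kJ/mol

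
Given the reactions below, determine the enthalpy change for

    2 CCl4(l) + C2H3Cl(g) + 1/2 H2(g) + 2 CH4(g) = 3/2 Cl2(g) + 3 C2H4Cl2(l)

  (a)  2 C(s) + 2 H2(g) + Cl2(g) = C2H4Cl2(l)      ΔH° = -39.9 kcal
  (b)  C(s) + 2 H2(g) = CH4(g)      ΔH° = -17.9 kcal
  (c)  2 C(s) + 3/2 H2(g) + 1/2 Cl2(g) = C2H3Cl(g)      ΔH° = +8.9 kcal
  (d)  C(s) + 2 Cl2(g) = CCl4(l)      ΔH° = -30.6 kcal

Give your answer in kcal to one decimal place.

ΔH° = -31.6 kcal

(a) × 3: (3)·(-39.9) = -119.7 kcal
(b) reversed and × 2: (-2)·(-17.9) = +35.8 kcal
(c) reversed: -8.9 kcal
(d) reversed and × 2: (-2)·(-30.6) = +61.2 kcal
ΔH° = (-119.7) + (+35.8) + (-8.9) + (+61.2) = -31.6 kcal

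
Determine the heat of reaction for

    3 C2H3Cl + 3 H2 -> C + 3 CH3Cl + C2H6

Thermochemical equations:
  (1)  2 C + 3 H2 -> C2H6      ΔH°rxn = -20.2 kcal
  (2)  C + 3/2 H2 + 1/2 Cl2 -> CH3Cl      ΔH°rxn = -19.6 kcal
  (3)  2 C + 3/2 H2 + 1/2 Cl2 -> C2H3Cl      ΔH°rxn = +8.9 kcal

(1) as written (C2H6 already on the product side): -20.2 kcal
(2) × 3 (scale by 3 for the 3 CH3Cl): (3)·(-19.6) = -58.8 kcal
(3) reversed and × 3 (reverse to put C2H3Cl on the reactant side; ×3 to match 3 C2H3Cl in the target): (-3)·(+8.9) = -26.7 kcal
ΔH°rxn = (-20.2) + (-58.8) + (-26.7) = -105.7 kcal

ΔH°rxn = -105.7 kcal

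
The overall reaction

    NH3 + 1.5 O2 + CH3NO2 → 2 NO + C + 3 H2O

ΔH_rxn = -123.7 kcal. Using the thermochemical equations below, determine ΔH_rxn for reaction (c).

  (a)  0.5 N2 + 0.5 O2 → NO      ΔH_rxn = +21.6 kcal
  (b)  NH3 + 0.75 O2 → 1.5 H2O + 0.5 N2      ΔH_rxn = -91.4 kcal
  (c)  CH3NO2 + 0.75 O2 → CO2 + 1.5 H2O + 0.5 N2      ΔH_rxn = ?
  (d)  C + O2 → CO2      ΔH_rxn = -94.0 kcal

ΔH_rxn = -169.5 kcal

(a) × 2: (2)·(+21.6) = +43.2 kcal
(b) as written: -91.4 kcal
(c) as written: contributes x
(d) reversed: +94.0 kcal
-123.7 = (+43.2) + (-91.4) + (+94.0) + x
x = (-123.7 − (+45.8)) / (1) = -169.5 kcal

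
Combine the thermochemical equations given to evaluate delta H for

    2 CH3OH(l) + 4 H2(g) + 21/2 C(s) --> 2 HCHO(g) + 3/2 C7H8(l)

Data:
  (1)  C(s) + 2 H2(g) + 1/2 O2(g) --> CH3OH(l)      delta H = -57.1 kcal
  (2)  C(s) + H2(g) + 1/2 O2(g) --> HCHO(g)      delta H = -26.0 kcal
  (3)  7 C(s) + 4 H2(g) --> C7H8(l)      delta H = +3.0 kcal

(1) reversed and × 2: (-2)·(-57.1) = +114.2 kcal
(2) × 2: (2)·(-26.0) = -52.0 kcal
(3) × 3/2: (3/2)·(+3.0) = +4.5 kcal
Summing the manipulated equations, delta H = (+114.2) + (-52.0) + (+4.5) = 66.7 kcal

delta H = 66.7 kcal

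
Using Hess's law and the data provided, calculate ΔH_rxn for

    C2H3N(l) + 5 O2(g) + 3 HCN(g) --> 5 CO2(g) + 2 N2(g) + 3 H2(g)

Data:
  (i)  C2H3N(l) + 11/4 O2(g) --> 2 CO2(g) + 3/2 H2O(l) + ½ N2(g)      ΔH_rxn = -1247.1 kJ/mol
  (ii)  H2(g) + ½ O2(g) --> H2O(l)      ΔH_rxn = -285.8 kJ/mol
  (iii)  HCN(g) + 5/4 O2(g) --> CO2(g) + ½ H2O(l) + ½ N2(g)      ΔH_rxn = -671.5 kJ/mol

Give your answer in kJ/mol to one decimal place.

(i) as written: -1247.1 kJ/mol
(ii) reversed and × 3: (-3)·(-285.8) = +857.4 kJ/mol
(iii) × 3: (3)·(-671.5) = -2014.5 kJ/mol
Since enthalpy is a state function, ΔH_rxn = (1)·(-1247.1) + (-3)·(-285.8) + (3)·(-671.5) = -2404.2 kJ/mol

ΔH_rxn = -2404.2 kJ/mol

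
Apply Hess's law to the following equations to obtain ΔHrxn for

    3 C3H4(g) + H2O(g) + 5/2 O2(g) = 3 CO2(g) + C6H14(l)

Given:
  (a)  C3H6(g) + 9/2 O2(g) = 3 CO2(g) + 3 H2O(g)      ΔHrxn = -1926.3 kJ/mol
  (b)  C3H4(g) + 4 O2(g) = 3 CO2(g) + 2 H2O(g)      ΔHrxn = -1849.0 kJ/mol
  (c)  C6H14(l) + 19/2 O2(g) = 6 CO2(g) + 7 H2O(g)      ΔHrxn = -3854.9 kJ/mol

ΔHrxn = -1692.1 kJ/mol

(a): not needed.
(b) × 3: (3)·(-1849.0) = -5547.0 kJ/mol
(c) reversed: +3854.9 kJ/mol
Since enthalpy is a state function, ΔHrxn = (-5547.0) + (+3854.9) = -1692.1 kJ/mol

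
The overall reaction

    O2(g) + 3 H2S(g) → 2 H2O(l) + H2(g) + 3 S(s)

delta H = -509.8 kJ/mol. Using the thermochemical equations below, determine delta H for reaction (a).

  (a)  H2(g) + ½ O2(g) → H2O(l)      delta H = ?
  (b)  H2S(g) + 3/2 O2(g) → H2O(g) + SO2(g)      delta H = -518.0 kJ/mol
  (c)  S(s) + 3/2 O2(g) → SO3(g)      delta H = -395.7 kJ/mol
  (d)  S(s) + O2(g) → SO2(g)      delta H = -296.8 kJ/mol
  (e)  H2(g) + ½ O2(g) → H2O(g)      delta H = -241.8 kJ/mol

delta H = -285.8 kJ/mol

(a) × 2: contributes 2·x
(b) × 3: (3)·(-518.0) = -1554.0 kJ/mol
(c): not needed.
(d) reversed and × 3: (-3)·(-296.8) = +890.4 kJ/mol
(e) reversed and × 3: (-3)·(-241.8) = +725.4 kJ/mol
-509.8 = (-1554.0) + (+890.4) + (+725.4) + 2·x
x = (-509.8 − (+61.8)) / (2) = -285.8 kJ/mol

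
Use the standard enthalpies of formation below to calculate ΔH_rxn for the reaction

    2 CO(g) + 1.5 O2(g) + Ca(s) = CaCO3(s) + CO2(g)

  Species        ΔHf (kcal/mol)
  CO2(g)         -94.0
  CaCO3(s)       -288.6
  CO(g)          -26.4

Products: 1·(-288.6) + 1·(-94.0) = -382.6
Reactants: 2·(-26.4) + 3/2·(+0.0) + 1·(+0.0) = -52.8
ΔH_rxn = (-382.6) − (-52.8) = -329.8 kcal/mol

ΔH_rxn = -329.8 kcal/mol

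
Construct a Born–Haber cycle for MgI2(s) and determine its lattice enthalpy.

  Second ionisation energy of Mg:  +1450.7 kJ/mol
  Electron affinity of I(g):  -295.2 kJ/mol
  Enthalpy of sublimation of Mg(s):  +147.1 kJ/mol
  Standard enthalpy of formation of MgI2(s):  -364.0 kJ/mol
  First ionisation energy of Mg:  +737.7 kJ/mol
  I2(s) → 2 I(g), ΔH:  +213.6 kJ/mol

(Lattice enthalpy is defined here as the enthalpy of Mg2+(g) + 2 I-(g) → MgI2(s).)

ΔHf° = 1·ΔHsub + 1·(ΣIE) + 1·D(I2) + 2·EA + U
-364.0 = 1·(+147.1) + 1·(+2188.4) + 1·(+213.6) + 2·(-295.2) + U
U = -364.0 − (+1958.7) = -2322.7 kJ/mol

U = -2322.7 kJ/mol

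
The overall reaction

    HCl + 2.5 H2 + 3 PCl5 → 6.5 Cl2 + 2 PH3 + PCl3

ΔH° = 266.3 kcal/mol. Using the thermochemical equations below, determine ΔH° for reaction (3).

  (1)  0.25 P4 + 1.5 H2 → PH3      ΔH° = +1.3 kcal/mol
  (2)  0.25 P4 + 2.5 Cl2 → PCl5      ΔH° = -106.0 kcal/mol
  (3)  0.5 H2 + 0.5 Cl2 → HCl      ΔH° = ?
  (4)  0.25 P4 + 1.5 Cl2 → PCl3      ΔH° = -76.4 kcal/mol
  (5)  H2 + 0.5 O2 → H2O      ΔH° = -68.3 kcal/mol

ΔH° = -22.1 kcal/mol

(1) × 2: (2)·(+1.3) = +2.6 kcal/mol
(2) reversed and × 3: (-3)·(-106.0) = +318.0 kcal/mol
(3) reversed: contributes −x
(4) as written: -76.4 kcal/mol
(5): not needed.
+266.3 = (+2.6) + (+318.0) + (-76.4) − x
x = (+266.3 − (+244.2)) / (-1) = -22.1 kcal/mol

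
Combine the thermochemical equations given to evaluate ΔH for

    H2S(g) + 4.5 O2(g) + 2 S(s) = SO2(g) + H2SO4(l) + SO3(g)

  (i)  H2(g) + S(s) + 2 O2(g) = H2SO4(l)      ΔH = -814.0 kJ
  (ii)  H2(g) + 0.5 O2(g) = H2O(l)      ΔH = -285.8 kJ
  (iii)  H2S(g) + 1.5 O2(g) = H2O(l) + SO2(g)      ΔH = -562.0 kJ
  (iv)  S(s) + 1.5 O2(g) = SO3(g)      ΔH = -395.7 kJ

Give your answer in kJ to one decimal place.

(i) as written (H2SO4(l) already on the product side): -814.0 kJ
(ii) reversed: +285.8 kJ
(iii) as written (H2S(g) already on the reactant side): -562.0 kJ
(iv) as written (SO3(g) already on the product side): -395.7 kJ
Since enthalpy is a state function, ΔH = (1)·(-814.0) + (-1)·(-285.8) + (1)·(-562.0) + (1)·(-395.7) = -1485.9 kJ

ΔH = -1485.9 kJ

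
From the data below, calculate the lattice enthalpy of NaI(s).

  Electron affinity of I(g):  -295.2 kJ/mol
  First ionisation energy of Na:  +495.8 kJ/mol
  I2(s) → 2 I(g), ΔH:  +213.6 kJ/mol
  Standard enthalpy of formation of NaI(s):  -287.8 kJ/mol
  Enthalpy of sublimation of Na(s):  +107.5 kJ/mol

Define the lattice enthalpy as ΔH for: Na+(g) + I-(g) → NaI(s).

U = -702.7 kJ/mol

ΔHf° = 1·ΔHsub + 1·(ΣIE) + 1/2·D(I2) + 1·EA + U
-287.8 = 1·(+107.5) + 1·(+495.8) + 1/2·(+213.6) + 1·(-295.2) + U
U = -287.8 − (+414.9) = -702.7 kJ/mol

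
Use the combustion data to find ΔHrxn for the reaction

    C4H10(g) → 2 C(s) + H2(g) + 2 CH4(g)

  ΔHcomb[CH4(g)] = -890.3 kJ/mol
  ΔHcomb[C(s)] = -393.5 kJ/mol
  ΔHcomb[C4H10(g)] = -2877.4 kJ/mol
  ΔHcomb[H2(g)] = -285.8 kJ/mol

ΔHrxn = -24.0 kJ/mol

Using ΔH = Σ nΔHc°(reactants) − Σ nΔHc°(products):
= [1·(-2877.4)] − [2·(-393.5) + 1·(-285.8) + 2·(-890.3)]
= -24.0 kJ/mol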